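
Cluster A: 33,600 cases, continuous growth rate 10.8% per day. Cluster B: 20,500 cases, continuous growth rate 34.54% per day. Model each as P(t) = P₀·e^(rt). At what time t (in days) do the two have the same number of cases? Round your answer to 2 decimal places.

33600·e^(0.108t) = 20500·e^(0.3454t)
33600/20500 = e^((0.3454 − 0.108)t) → ln(1.63902) = 0.2374·t
t = 0.4941 / 0.2374

t ≈ 2.08 days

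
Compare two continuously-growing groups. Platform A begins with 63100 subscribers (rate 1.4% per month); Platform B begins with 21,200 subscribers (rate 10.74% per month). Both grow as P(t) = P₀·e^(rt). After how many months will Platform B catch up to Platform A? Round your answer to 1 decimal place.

t ≈ 11.7 months

63100·e^(0.014t) = 21200·e^(0.1074t)
63100/21200 = e^((0.1074 − 0.014)t) → ln(2.97642) = 0.0934·t
t = 1.09072 / 0.0934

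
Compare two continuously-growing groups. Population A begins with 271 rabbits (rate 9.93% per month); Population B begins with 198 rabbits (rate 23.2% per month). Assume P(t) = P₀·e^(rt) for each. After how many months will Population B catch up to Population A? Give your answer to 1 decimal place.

t ≈ 2.4 months

271·e^(0.0993t) = 198·e^(0.232t)
271/198 = e^((0.232 − 0.0993)t) → ln(1.36869) = 0.1327·t
t = 0.31385 / 0.1327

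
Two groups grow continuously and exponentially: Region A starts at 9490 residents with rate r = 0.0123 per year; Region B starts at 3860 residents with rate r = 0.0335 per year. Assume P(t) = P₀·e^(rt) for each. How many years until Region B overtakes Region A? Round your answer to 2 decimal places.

t ≈ 42.43 years

9490·e^(0.0123t) = 3860·e^(0.0335t)
9490/3860 = e^((0.0335 − 0.0123)t) → ln(2.45855) = 0.0212·t
t = 0.89957 / 0.0212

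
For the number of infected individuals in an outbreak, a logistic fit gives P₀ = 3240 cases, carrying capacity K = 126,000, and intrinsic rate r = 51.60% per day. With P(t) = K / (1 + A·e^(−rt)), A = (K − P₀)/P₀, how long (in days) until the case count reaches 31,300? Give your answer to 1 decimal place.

A = (126000 − 3240)/3240 = 37.88889
31300 = 126000/(1 + 37.88889·e^(−0.516t)) → 1 + 37.88889·e^(−0.516t) = 4.02556
e^(−0.516t) = 0.079853 → t = ln(12.52294)/0.516 = 2.52756/0.516

t ≈ 4.9 days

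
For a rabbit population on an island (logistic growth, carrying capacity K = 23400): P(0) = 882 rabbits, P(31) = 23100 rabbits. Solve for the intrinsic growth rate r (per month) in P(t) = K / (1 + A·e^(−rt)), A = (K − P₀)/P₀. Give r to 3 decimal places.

r ≈ 0.245 per month

A = (23400 − 882)/882 = 25.53061
23100 = 23400/(1 + 25.53061·e^(−r·31)) → e^(−31r) = (1.01299 − 1)/25.53061 = 0.000509
r = −ln(0.000509)/31 = 7.58368/31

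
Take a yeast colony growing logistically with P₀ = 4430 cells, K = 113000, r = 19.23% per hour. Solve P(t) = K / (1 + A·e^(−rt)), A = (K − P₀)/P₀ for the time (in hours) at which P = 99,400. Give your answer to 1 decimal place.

A = (113000 − 4430)/4430 = 24.5079
99400 = 113000/(1 + 24.5079·e^(−0.1923t)) → 1 + 24.5079·e^(−0.1923t) = 1.13682
e^(−0.1923t) = 0.005583 → t = ln(179.12392)/0.1923 = 5.18808/0.1923

t ≈ 27.0 hours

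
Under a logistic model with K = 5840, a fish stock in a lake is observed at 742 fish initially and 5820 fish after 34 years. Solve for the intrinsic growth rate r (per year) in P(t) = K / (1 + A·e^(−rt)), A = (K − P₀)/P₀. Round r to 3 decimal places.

r ≈ 0.224 per year

A = (5840 − 742)/742 = 6.87062
5820 = 5840/(1 + 6.87062·e^(−r·34)) → e^(−34r) = (1.00344 − 1)/6.87062 = 0.0005
r = −ln(0.0005)/34 = 7.60058/34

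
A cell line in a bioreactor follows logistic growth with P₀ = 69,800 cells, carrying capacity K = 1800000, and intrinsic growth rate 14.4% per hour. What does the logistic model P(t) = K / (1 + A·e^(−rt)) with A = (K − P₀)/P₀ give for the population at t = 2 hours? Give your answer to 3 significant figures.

≈ 91,900 cells

A = (1800000 − 69800)/69800 = 24.78797
P(2) = 1800000 / (1 + 24.78797·e^(−0.144·2)) = 1800000 / (1 + 24.78797·0.749762)
= 1800000 / 19.58506 ≈ 91906.77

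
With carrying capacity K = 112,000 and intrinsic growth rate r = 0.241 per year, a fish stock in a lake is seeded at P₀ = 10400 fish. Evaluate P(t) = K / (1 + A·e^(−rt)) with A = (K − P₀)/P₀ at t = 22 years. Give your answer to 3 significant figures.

A = (112000 − 10400)/10400 = 9.76923
P(22) = 112000 / (1 + 9.76923·e^(−0.241·22)) = 112000 / (1 + 9.76923·0.004982)
= 112000 / 1.04867 ≈ 106802.3

≈ 107,000 fish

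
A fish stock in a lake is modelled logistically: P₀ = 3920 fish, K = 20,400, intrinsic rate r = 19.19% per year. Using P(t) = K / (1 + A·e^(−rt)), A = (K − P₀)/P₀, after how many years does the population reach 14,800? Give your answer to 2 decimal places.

A = (20400 − 3920)/3920 = 4.20408
14800 = 20400/(1 + 4.20408·e^(−0.1919t)) → 1 + 4.20408·e^(−0.1919t) = 1.37838
e^(−0.1919t) = 0.090003 → t = ln(11.11079)/0.1919 = 2.40792/0.1919

t ≈ 12.55 years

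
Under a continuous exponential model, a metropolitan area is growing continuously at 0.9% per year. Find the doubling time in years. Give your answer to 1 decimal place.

doubling time ≈ 77.0 years

doubling time = ln(2) / |r| = 0.69315 / 0.009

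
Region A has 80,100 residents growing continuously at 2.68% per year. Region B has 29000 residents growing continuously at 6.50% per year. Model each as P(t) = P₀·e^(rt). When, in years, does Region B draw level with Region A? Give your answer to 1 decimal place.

80100·e^(0.0268t) = 29000·e^(0.065t)
80100/29000 = e^((0.065 − 0.0268)t) → ln(2.76207) = 0.0382·t
t = 1.01598 / 0.0382

t ≈ 26.6 years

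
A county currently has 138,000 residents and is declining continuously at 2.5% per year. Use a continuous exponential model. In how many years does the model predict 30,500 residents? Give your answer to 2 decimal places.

t ≈ 60.38 years

30500 = 138000 · e^(-0.025·t)
t = ln(30500/138000) / -0.025 = ln(0.22101) / -0.025 = -1.50953 / -0.025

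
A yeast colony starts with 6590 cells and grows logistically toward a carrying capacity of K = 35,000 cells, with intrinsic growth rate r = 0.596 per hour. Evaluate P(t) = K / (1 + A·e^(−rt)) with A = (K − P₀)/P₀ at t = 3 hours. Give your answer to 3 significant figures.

A = (35000 − 6590)/6590 = 4.31108
P(3) = 35000 / (1 + 4.31108·e^(−0.596·3)) = 35000 / (1 + 4.31108·0.167294)
= 35000 / 1.72122 ≈ 20334.42

≈ 20,300 cells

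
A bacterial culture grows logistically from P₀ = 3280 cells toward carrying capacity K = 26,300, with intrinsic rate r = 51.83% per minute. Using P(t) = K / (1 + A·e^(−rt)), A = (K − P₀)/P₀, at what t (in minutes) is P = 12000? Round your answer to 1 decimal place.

A = (26300 − 3280)/3280 = 7.01829
12000 = 26300/(1 + 7.01829·e^(−0.5183t)) → 1 + 7.01829·e^(−0.5183t) = 2.19167
e^(−0.5183t) = 0.169794 → t = ln(5.88948)/0.5183 = 1.77317/0.5183

t ≈ 3.4 minutes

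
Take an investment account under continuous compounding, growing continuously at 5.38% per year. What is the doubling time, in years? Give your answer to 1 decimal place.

doubling time = ln(2) / |r| = 0.69315 / 0.0538

doubling time ≈ 12.9 years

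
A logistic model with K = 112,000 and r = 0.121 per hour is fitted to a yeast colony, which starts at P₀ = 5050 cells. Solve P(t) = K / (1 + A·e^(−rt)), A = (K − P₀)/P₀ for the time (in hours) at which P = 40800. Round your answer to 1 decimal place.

t ≈ 20.6 hours

A = (112000 − 5050)/5050 = 21.17822
40800 = 112000/(1 + 21.17822·e^(−0.121t)) → 1 + 21.17822·e^(−0.121t) = 2.7451
e^(−0.121t) = 0.082401 → t = ln(12.13583)/0.121 = 2.49616/0.121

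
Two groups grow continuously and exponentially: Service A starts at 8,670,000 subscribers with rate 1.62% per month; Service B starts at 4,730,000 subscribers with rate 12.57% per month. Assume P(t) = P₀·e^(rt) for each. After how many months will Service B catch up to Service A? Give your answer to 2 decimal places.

8670000·e^(0.0162t) = 4730000·e^(0.1257t)
8670000/4730000 = e^((0.1257 − 0.0162)t) → ln(1.83298) = 0.1095·t
t = 0.60594 / 0.1095

t ≈ 5.53 months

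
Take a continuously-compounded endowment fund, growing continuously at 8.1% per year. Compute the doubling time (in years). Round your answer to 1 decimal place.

doubling time ≈ 8.6 years

doubling time = ln(2) / |r| = 0.69315 / 0.081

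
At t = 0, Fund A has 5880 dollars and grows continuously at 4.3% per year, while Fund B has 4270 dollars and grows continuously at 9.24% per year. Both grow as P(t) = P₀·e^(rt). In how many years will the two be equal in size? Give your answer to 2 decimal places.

t ≈ 6.48 years

5880·e^(0.043t) = 4270·e^(0.0924t)
5880/4270 = e^((0.0924 − 0.043)t) → ln(1.37705) = 0.0494·t
t = 0.31994 / 0.0494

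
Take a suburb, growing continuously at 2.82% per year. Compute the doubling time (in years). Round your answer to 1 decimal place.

doubling time = ln(2) / |r| = 0.69315 / 0.0282

doubling time ≈ 24.6 years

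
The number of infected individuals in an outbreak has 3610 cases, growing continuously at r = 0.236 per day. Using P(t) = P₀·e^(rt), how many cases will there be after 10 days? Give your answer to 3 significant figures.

≈ 38,200 cases

P(10) = 3610 · e^(0.236·10) = 3610 · e^(2.36)
= 3610 · 10.59095 ≈ 38233.33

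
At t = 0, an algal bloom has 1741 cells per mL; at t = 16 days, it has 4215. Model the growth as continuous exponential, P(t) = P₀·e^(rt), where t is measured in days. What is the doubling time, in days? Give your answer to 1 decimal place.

r = ln(4215/1741) / 16 = ln(2.42102) / 16 ≈ 0.055262 per day
doubling time = ln 2 / |r| = 0.69315 / 0.055262

doubling time ≈ 12.5 days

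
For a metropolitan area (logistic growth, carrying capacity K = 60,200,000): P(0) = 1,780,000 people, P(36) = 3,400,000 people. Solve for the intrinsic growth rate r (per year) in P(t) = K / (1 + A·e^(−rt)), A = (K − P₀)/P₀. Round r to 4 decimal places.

r ≈ 0.0188 per year

A = (60200000 − 1780000)/1780000 = 32.82022
3400000 = 60200000/(1 + 32.82022·e^(−r·36)) → e^(−36r) = (17.70588 − 1)/32.82022 = 0.509012
r = −ln(0.509012)/36 = 0.67528/36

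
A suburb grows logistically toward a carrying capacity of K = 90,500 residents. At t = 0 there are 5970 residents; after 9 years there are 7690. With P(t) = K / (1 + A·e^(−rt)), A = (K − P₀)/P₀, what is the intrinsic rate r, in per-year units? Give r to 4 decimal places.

A = (90500 − 5970)/5970 = 14.15913
7690 = 90500/(1 + 14.15913·e^(−r·9)) → e^(−9r) = (11.76853 − 1)/14.15913 = 0.760536
r = −ln(0.760536)/9 = 0.27373/9

r ≈ 0.0304 per year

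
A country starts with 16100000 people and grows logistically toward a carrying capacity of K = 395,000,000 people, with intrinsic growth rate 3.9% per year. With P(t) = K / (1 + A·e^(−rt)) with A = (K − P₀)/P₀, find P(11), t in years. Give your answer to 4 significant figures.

≈ 24,200,000 people

A = (395000000 − 16100000)/16100000 = 23.53416
P(11) = 395000000 / (1 + 23.53416·e^(−0.039·11)) = 395000000 / (1 + 23.53416·0.65116)
= 395000000 / 16.3245 ≈ 24196755.13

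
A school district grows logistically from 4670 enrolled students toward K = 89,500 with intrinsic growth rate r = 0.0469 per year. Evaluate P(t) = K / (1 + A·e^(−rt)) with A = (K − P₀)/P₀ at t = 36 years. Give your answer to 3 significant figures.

A = (89500 − 4670)/4670 = 18.16488
P(36) = 89500 / (1 + 18.16488·e^(−0.0469·36)) = 89500 / (1 + 18.16488·0.184815)
= 89500 / 4.35714 ≈ 20540.99

≈ 20,500 enrolled students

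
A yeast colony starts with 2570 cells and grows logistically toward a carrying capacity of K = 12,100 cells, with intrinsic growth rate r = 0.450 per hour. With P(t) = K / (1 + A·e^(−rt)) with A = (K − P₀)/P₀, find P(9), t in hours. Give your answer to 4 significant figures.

A = (12100 − 2570)/2570 = 3.70817
P(9) = 12100 / (1 + 3.70817·e^(−0.45·9)) = 12100 / (1 + 3.70817·0.017422)
= 12100 / 1.06461 ≈ 11365.72

≈ 11,370 cells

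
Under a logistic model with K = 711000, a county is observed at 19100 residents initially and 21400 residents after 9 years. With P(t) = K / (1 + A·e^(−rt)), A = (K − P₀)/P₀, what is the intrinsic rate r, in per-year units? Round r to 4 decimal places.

A = (711000 − 19100)/19100 = 36.22513
21400 = 711000/(1 + 36.22513·e^(−r·9)) → e^(−9r) = (33.2243 − 1)/36.22513 = 0.889556
r = −ln(0.889556)/9 = 0.11703/9

r ≈ 0.0130 per year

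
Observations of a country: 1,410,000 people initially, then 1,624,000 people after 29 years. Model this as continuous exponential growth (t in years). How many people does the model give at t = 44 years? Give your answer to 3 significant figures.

r = ln(1624000/1410000) / 29 ≈ 0.004873 per year
P(44) = 1410000 · e^(0.004873·44) = 1410000 · 1.23911 ≈ 1747139.29

≈ 1,750,000 people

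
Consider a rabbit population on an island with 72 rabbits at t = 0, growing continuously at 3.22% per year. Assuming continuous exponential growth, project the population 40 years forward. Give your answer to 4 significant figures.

≈ 261.0 rabbits

P(40) = 72 · e^(0.0322·40) = 72 · e^(1.288)
= 72 · 3.62553 ≈ 261.04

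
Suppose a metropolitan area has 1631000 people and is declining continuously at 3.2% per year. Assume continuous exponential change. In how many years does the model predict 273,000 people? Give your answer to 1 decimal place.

t ≈ 55.9 years

273000 = 1631000 · e^(-0.032·t)
t = ln(273000/1631000) / -0.032 = ln(0.16738) / -0.032 = -1.78748 / -0.032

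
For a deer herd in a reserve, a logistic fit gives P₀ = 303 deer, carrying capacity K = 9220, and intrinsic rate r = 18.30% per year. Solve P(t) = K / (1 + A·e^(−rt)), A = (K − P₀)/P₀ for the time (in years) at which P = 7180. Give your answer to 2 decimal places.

A = (9220 − 303)/303 = 29.42904
7180 = 9220/(1 + 29.42904·e^(−0.183t)) → 1 + 29.42904·e^(−0.183t) = 1.28412
e^(−0.183t) = 0.009654 → t = ln(103.57869)/0.183 = 4.64033/0.183

t ≈ 25.36 years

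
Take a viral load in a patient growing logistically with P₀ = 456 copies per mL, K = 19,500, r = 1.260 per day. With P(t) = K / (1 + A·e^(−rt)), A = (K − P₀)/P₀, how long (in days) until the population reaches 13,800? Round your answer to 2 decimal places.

A = (19500 − 456)/456 = 41.76316
13800 = 19500/(1 + 41.76316·e^(−1.26t)) → 1 + 41.76316·e^(−1.26t) = 1.41304
e^(−1.26t) = 0.00989 → t = ln(101.1108)/1.26 = 4.61622/1.26

t ≈ 3.66 days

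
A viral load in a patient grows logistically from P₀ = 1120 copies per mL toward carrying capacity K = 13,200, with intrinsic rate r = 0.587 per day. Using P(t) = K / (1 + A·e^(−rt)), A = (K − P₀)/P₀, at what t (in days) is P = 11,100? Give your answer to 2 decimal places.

A = (13200 − 1120)/1120 = 10.78571
11100 = 13200/(1 + 10.78571·e^(−0.587t)) → 1 + 10.78571·e^(−0.587t) = 1.18919
e^(−0.587t) = 0.017541 → t = ln(57.0102)/0.587 = 4.04323/0.587

t ≈ 6.89 days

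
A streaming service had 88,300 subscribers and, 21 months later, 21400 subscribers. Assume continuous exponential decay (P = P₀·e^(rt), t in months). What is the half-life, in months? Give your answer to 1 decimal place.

half-life ≈ 10.3 months

r = ln(21400/88300) / 21 = ln(0.24236) / 21 ≈ -0.067493 per month
half-life = ln 2 / |r| = 0.69315 / 0.067493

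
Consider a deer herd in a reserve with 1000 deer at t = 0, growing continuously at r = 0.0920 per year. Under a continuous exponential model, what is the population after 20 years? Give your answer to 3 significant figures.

≈ 6,300 deer

P(20) = 1000 · e^(0.092·20) = 1000 · e^(1.84)
= 1000 · 6.29654 ≈ 6296.54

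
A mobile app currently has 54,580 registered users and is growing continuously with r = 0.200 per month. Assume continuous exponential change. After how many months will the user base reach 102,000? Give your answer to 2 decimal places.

102000 = 54580 · e^(0.2·t)
t = ln(102000/54580) / 0.2 = ln(1.86882) / 0.2 = 0.62531 / 0.2

t ≈ 3.13 months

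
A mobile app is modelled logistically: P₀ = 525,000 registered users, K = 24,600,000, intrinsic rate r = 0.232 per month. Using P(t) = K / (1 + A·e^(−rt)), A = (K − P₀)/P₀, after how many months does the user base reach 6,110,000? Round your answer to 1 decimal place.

A = (24600000 − 525000)/525000 = 45.85714
6110000 = 24600000/(1 + 45.85714·e^(−0.232t)) → 1 + 45.85714·e^(−0.232t) = 4.02619
e^(−0.232t) = 0.065992 → t = ln(15.15344)/0.232 = 2.71823/0.232

t ≈ 11.7 months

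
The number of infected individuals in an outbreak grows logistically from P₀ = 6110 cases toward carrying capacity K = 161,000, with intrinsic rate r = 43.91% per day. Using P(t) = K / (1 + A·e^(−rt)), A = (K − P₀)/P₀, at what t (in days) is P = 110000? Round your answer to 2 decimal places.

t ≈ 9.11 days

A = (161000 − 6110)/6110 = 25.35025
110000 = 161000/(1 + 25.35025·e^(−0.4391t)) → 1 + 25.35025·e^(−0.4391t) = 1.46364
e^(−0.4391t) = 0.018289 → t = ln(54.677)/0.4391 = 4.00144/0.4391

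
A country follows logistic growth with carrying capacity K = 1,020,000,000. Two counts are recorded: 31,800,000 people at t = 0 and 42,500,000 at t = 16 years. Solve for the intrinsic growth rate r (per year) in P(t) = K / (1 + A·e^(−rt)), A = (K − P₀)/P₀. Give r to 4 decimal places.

A = (1020000000 − 31800000)/31800000 = 31.07547
42500000 = 1020000000/(1 + 31.07547·e^(−r·16)) → e^(−16r) = (24 − 1)/31.07547 = 0.740134
r = −ln(0.740134)/16 = 0.30092/16

r ≈ 0.0188 per year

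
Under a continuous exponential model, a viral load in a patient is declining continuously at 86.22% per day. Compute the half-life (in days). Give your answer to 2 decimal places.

half-life = ln(2) / |r| = 0.69315 / 0.8622

half-life ≈ 0.80 days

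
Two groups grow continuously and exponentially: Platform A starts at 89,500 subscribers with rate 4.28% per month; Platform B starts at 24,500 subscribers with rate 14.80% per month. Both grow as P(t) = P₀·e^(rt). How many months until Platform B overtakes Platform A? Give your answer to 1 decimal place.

89500·e^(0.0428t) = 24500·e^(0.148t)
89500/24500 = e^((0.148 − 0.0428)t) → ln(3.65306) = 0.1052·t
t = 1.29557 / 0.1052

t ≈ 12.3 months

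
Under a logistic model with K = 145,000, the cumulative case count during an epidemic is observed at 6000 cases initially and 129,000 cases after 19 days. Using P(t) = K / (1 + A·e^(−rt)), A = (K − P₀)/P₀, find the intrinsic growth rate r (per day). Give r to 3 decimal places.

r ≈ 0.275 per day

A = (145000 − 6000)/6000 = 23.16667
129000 = 145000/(1 + 23.16667·e^(−r·19)) → e^(−19r) = (1.12403 − 1)/23.16667 = 0.005354
r = −ln(0.005354)/19 = 5.22994/19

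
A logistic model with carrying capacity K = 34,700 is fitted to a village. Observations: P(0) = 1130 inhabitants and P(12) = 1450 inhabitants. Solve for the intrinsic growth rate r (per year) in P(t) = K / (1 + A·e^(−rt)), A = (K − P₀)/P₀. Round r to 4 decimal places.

r ≈ 0.0216 per year

A = (34700 − 1130)/1130 = 29.70796
1450 = 34700/(1 + 29.70796·e^(−r·12)) → e^(−12r) = (23.93103 − 1)/29.70796 = 0.771882
r = −ln(0.771882)/12 = 0.25892/12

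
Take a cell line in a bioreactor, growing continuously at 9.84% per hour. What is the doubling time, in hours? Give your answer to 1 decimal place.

doubling time = ln(2) / |r| = 0.69315 / 0.0984

doubling time ≈ 7.0 hours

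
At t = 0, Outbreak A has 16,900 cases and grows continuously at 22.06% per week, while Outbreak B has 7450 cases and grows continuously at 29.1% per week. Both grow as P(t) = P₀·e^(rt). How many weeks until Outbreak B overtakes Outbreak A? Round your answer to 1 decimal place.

t ≈ 11.6 weeks

16900·e^(0.2206t) = 7450·e^(0.291t)
16900/7450 = e^((0.291 − 0.2206)t) → ln(2.26846) = 0.0704·t
t = 0.8191 / 0.0704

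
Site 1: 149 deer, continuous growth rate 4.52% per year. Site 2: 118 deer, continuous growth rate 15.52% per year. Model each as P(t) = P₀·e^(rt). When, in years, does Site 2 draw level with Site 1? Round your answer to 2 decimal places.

t ≈ 2.12 years

149·e^(0.0452t) = 118·e^(0.1552t)
149/118 = e^((0.1552 − 0.0452)t) → ln(1.26271) = 0.11·t
t = 0.23326 / 0.11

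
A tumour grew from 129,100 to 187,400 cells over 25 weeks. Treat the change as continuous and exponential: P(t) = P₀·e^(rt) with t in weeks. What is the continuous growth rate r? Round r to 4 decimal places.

187400 = 129100 · e^(r·25)
e^(25r) = 187400/129100 = 1.45159
r = ln(1.45159) / 25 = 0.37266 / 25

r ≈ 0.0149 per week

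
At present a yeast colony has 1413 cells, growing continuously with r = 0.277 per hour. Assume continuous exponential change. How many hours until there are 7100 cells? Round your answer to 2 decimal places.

7100 = 1413 · e^(0.277·t)
t = ln(7100/1413) / 0.277 = ln(5.02477) / 0.277 = 1.61438 / 0.277

t ≈ 5.83 hours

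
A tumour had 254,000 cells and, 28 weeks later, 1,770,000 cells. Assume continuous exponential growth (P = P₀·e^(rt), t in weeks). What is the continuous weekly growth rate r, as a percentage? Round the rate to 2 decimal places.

1770000 = 254000 · e^(r·28)
e^(28r) = 1770000/254000 = 6.9685
r = ln(6.9685) / 28 = 1.9414 / 28

r ≈ 6.93% per week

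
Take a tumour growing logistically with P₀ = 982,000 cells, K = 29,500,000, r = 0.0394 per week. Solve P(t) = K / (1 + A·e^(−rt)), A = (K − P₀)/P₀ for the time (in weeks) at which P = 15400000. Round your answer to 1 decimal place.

A = (29500000 − 982000)/982000 = 29.04073
15400000 = 29500000/(1 + 29.04073·e^(−0.0394t)) → 1 + 29.04073·e^(−0.0394t) = 1.91558
e^(−0.0394t) = 0.031528 → t = ln(31.71825)/0.0394 = 3.45689/0.0394

t ≈ 87.7 weeks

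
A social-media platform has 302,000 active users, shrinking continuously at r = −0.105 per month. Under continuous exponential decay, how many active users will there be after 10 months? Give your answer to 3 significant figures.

≈ 106,000 active users

P(10) = 302000 · e^(-0.105·10) = 302000 · e^(-1.05)
= 302000 · 0.34994 ≈ 105681.2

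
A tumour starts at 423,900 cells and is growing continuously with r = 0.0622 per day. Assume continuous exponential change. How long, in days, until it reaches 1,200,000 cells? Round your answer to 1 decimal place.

1200000 = 423900 · e^(0.0622·t)
t = ln(1200000/423900) / 0.0622 = ln(2.83086) / 0.0622 = 1.04058 / 0.0622

t ≈ 16.7 days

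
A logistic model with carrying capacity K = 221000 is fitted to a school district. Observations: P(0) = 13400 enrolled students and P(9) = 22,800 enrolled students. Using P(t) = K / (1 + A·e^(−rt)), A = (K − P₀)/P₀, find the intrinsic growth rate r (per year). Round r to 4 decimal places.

r ≈ 0.0642 per year

A = (221000 − 13400)/13400 = 15.49254
22800 = 221000/(1 + 15.49254·e^(−r·9)) → e^(−9r) = (9.69298 − 1)/15.49254 = 0.561108
r = −ln(0.561108)/9 = 0.57784/9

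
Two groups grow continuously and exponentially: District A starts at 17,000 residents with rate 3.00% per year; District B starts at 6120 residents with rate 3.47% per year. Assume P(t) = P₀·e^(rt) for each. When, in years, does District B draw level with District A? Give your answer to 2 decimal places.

t ≈ 217.37 years

17000·e^(0.03t) = 6120·e^(0.0347t)
17000/6120 = e^((0.0347 − 0.03)t) → ln(2.77778) = 0.0047·t
t = 1.02165 / 0.0047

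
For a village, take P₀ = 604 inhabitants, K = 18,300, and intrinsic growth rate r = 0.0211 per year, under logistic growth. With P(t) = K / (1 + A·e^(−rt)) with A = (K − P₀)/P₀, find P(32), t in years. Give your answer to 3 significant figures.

A = (18300 − 604)/604 = 29.29801
P(32) = 18300 / (1 + 29.29801·e^(−0.0211·32)) = 18300 / (1 + 29.29801·0.509055)
= 18300 / 15.91429 ≈ 1149.91

≈ 1,150 inhabitants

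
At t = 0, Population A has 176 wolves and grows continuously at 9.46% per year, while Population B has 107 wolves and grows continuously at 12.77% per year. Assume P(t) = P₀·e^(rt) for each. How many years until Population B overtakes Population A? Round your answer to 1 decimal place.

176·e^(0.0946t) = 107·e^(0.1277t)
176/107 = e^((0.1277 − 0.0946)t) → ln(1.64486) = 0.0331·t
t = 0.49766 / 0.0331

t ≈ 15.0 years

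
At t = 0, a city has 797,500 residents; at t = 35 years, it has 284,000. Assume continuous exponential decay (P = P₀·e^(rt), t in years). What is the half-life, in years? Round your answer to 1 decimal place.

r = ln(284000/797500) / 35 = ln(0.35611) / 35 ≈ -0.0295 per year
half-life = ln 2 / |r| = 0.69315 / 0.0295

half-life ≈ 23.5 years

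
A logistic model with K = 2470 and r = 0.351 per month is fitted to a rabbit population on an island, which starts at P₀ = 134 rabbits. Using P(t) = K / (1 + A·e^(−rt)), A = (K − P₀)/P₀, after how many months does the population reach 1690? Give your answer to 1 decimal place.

t ≈ 10.3 months

A = (2470 − 134)/134 = 17.43284
1690 = 2470/(1 + 17.43284·e^(−0.351t)) → 1 + 17.43284·e^(−0.351t) = 1.46154
e^(−0.351t) = 0.026475 → t = ln(37.77114)/0.351 = 3.63155/0.351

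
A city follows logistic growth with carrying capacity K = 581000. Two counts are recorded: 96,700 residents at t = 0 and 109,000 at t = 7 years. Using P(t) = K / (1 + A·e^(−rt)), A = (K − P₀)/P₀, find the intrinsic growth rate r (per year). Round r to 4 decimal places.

A = (581000 − 96700)/96700 = 5.00827
109000 = 581000/(1 + 5.00827·e^(−r·7)) → e^(−7r) = (5.33028 − 1)/5.00827 = 0.864624
r = −ln(0.864624)/7 = 0.14546/7

r ≈ 0.0208 per year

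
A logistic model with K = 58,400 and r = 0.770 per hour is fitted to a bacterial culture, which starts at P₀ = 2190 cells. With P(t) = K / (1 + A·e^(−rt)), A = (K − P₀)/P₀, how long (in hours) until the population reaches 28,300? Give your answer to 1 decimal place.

A = (58400 − 2190)/2190 = 25.66667
28300 = 58400/(1 + 25.66667·e^(−0.77t)) → 1 + 25.66667·e^(−0.77t) = 2.0636
e^(−0.77t) = 0.041439 → t = ln(24.13178)/0.77 = 3.18353/0.77

t ≈ 4.1 hours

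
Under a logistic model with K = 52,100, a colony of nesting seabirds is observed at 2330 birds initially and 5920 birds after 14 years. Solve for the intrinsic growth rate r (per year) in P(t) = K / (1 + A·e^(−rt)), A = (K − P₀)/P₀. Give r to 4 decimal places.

r ≈ 0.0720 per year

A = (52100 − 2330)/2330 = 21.36052
5920 = 52100/(1 + 21.36052·e^(−r·14)) → e^(−14r) = (8.80068 − 1)/21.36052 = 0.365191
r = −ln(0.365191)/14 = 1.00733/14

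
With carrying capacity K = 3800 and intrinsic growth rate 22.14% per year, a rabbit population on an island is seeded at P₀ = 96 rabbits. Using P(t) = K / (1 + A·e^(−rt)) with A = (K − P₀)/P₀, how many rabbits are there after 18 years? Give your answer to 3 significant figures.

≈ 2,210 rabbits

A = (3800 − 96)/96 = 38.58333
P(18) = 3800 / (1 + 38.58333·e^(−0.2214·18)) = 3800 / (1 + 38.58333·0.018589)
= 3800 / 1.71722 ≈ 2212.89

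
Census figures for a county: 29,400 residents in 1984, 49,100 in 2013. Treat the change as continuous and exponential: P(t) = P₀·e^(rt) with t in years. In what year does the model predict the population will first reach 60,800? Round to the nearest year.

r = ln(49100/29400) / 29 = 0.51286/29 ≈ 0.017685 per year
t = ln(60800/29400) / r = 0.7266/0.017685 ≈ 41.09 years after 1984

year 2025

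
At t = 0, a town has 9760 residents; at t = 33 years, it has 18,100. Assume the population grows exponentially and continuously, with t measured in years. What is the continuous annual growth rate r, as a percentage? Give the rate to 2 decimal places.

18100 = 9760 · e^(r·33)
e^(33r) = 18100/9760 = 1.85451
r = ln(1.85451) / 33 = 0.61762 / 33

r ≈ 1.87% per year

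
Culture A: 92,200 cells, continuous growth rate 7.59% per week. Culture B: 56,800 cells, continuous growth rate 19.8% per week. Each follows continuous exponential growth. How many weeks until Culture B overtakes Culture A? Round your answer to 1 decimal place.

t ≈ 4.0 weeks

92200·e^(0.0759t) = 56800·e^(0.198t)
92200/56800 = e^((0.198 − 0.0759)t) → ln(1.62324) = 0.1221·t
t = 0.48442 / 0.1221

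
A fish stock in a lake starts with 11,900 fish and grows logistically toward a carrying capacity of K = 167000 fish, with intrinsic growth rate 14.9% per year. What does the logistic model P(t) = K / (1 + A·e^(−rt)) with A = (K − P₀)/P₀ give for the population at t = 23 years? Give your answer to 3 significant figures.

A = (167000 − 11900)/11900 = 13.03361
P(23) = 167000 / (1 + 13.03361·e^(−0.149·23)) = 167000 / (1 + 13.03361·0.032484)
= 167000 / 1.42339 ≈ 117325.78

≈ 117,000 fish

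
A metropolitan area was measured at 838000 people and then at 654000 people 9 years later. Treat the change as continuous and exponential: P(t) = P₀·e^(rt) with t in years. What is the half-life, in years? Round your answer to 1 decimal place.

r = ln(654000/838000) / 9 = ln(0.78043) / 9 ≈ -0.027546 per year
half-life = ln 2 / |r| = 0.69315 / 0.027546

half-life ≈ 25.2 years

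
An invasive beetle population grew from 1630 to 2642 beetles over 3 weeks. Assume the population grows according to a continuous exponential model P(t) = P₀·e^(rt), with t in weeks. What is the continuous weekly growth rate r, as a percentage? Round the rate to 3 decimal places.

r ≈ 16.099% per week

2642 = 1630 · e^(r·3)
e^(3r) = 2642/1630 = 1.62086
r = ln(1.62086) / 3 = 0.48296 / 3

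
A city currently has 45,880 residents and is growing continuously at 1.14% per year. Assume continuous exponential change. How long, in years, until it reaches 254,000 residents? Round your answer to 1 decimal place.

t ≈ 150.1 years

254000 = 45880 · e^(0.0114·t)
t = ln(254000/45880) / 0.0114 = ln(5.53618) / 0.0114 = 1.7113 / 0.0114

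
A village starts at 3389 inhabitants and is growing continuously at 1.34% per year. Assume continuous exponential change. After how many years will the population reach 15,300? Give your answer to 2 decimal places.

15300 = 3389 · e^(0.0134·t)
t = ln(15300/3389) / 0.0134 = ln(4.51461) / 0.0134 = 1.50732 / 0.0134

t ≈ 112.49 years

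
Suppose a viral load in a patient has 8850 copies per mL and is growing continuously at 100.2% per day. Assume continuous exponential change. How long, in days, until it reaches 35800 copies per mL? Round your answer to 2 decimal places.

35800 = 8850 · e^(1.002·t)
t = ln(35800/8850) / 1.002 = ln(4.0452) / 1.002 = 1.39753 / 1.002

t ≈ 1.39 days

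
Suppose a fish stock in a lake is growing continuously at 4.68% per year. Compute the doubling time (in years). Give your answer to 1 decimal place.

doubling time = ln(2) / |r| = 0.69315 / 0.0468

doubling time ≈ 14.8 years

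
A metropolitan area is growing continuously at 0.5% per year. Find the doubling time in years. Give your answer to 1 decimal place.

doubling time ≈ 138.6 years

doubling time = ln(2) / |r| = 0.69315 / 0.005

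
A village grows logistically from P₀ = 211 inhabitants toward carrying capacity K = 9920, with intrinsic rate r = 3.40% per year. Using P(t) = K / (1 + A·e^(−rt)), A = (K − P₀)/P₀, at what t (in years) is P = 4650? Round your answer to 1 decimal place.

t ≈ 108.9 years

A = (9920 − 211)/211 = 46.01422
4650 = 9920/(1 + 46.01422·e^(−0.034t)) → 1 + 46.01422·e^(−0.034t) = 2.13333
e^(−0.034t) = 0.02463 → t = ln(40.60078)/0.034 = 3.70379/0.034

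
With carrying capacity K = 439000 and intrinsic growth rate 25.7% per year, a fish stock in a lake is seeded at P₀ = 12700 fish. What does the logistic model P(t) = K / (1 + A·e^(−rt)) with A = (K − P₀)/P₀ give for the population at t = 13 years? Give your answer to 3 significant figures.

A = (439000 − 12700)/12700 = 33.56693
P(13) = 439000 / (1 + 33.56693·e^(−0.257·13)) = 439000 / (1 + 33.56693·0.035402)
= 439000 / 2.18832 ≈ 200610.43

≈ 201,000 fish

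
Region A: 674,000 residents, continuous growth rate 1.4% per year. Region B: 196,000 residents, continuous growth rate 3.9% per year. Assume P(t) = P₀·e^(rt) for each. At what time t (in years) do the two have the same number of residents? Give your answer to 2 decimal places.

t ≈ 49.40 years

674000·e^(0.014t) = 196000·e^(0.039t)
674000/196000 = e^((0.039 − 0.014)t) → ln(3.43878) = 0.025·t
t = 1.23512 / 0.025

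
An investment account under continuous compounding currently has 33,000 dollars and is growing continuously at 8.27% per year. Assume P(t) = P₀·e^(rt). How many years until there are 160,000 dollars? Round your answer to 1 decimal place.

t ≈ 19.1 years

160000 = 33000 · e^(0.0827·t)
t = ln(160000/33000) / 0.0827 = ln(4.84848) / 0.0827 = 1.57867 / 0.0827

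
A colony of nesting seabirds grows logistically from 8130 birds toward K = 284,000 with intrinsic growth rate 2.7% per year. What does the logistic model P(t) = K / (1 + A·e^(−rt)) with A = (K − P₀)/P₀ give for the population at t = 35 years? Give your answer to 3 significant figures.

A = (284000 − 8130)/8130 = 33.93235
P(35) = 284000 / (1 + 33.93235·e^(−0.027·35)) = 284000 / (1 + 33.93235·0.38868)
= 284000 / 14.18881 ≈ 20015.77

≈ 20,000 birds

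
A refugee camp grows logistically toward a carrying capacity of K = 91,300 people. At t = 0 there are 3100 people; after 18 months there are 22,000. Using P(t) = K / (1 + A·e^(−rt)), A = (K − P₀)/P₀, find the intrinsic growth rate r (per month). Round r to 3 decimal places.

r ≈ 0.122 per month

A = (91300 − 3100)/3100 = 28.45161
22000 = 91300/(1 + 28.45161·e^(−r·18)) → e^(−18r) = (4.15 − 1)/28.45161 = 0.110714
r = −ln(0.110714)/18 = 2.2008/18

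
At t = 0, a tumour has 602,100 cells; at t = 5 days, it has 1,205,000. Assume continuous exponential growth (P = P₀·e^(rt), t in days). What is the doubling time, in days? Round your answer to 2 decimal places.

r = ln(1205000/602100) / 5 = ln(2.00133) / 5 ≈ 0.138762 per day
doubling time = ln 2 / |r| = 0.69315 / 0.138762

doubling time ≈ 5.00 days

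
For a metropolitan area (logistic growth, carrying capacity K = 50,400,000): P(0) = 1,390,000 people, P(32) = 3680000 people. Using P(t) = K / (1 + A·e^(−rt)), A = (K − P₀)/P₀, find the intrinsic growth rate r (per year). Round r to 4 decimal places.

r ≈ 0.0319 per year

A = (50400000 − 1390000)/1390000 = 35.25899
3680000 = 50400000/(1 + 35.25899·e^(−r·32)) → e^(−32r) = (13.69565 − 1)/35.25899 = 0.360068
r = −ln(0.360068)/32 = 1.02146/32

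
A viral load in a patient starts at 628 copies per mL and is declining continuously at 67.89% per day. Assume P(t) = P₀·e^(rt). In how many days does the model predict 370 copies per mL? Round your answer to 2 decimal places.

t ≈ 0.78 days

370 = 628 · e^(-0.6789·t)
t = ln(370/628) / -0.6789 = ln(0.58917) / -0.6789 = -0.52904 / -0.6789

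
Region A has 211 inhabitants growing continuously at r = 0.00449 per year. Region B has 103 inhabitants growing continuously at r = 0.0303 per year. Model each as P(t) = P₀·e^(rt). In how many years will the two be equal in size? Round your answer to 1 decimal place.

211·e^(0.00449t) = 103·e^(0.0303t)
211/103 = e^((0.0303 − 0.00449)t) → ln(2.04854) = 0.02581·t
t = 0.71713 / 0.02581

t ≈ 27.8 years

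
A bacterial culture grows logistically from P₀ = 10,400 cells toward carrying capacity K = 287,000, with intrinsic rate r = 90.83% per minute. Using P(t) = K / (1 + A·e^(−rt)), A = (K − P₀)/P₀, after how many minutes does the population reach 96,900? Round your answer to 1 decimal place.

t ≈ 2.9 minutes

A = (287000 − 10400)/10400 = 26.59615
96900 = 287000/(1 + 26.59615·e^(−0.9083t)) → 1 + 26.59615·e^(−0.9083t) = 2.96182
e^(−0.9083t) = 0.073763 → t = ln(13.5569)/0.9083 = 2.6069/0.9083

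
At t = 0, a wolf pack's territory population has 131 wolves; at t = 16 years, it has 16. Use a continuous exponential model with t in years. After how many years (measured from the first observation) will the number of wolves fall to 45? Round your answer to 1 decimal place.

t ≈ 8.1 years

r = ln(16/131) / 16 ≈ -0.131413 per year
t = ln(45/131) / r = -1.06853 / -0.131413 ≈ 8.131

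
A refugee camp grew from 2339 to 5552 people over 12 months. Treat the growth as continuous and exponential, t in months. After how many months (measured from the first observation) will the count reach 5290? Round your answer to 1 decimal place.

r = ln(5552/2339) / 12 ≈ 0.072036 per month
t = ln(5290/2339) / r = 0.81609 / 0.072036 ≈ 11.329

t ≈ 11.3 months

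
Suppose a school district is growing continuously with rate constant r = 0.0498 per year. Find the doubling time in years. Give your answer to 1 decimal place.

doubling time ≈ 13.9 years

doubling time = ln(2) / |r| = 0.69315 / 0.0498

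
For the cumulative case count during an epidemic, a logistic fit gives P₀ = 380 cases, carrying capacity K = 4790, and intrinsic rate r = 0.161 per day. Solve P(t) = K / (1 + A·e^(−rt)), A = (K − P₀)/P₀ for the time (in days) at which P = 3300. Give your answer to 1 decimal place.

t ≈ 20.2 days

A = (4790 − 380)/380 = 11.60526
3300 = 4790/(1 + 11.60526·e^(−0.161t)) → 1 + 11.60526·e^(−0.161t) = 1.45152
e^(−0.161t) = 0.038906 → t = ln(25.70293)/0.161 = 3.24661/0.161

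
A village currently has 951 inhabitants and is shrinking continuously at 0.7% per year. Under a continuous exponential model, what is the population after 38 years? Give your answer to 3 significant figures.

P(38) = 951 · e^(-0.007·38) = 951 · e^(-0.266)
= 951 · 0.76644 ≈ 728.88

≈ 729 inhabitants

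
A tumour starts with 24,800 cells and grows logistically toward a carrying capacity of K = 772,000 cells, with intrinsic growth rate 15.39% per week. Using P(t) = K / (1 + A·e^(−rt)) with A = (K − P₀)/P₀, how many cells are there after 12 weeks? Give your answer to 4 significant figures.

A = (772000 − 24800)/24800 = 30.12903
P(12) = 772000 / (1 + 30.12903·e^(−0.1539·12)) = 772000 / (1 + 30.12903·0.157741)
= 772000 / 5.75259 ≈ 134200.48

≈ 134,200 cells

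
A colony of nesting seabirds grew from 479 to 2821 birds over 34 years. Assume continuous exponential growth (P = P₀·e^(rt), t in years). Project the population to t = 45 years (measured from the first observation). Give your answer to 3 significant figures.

r = ln(2821/479) / 34 ≈ 0.052151 per year
P(45) = 479 · e^(0.052151·45) = 479 · 10.45218 ≈ 5006.6

≈ 5,010 birds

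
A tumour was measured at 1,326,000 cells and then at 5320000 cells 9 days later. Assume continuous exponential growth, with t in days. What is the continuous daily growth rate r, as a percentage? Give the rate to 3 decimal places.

5320000 = 1326000 · e^(r·9)
e^(9r) = 5320000/1326000 = 4.01207
r = ln(4.01207) / 9 = 1.38931 / 9

r ≈ 15.437% per day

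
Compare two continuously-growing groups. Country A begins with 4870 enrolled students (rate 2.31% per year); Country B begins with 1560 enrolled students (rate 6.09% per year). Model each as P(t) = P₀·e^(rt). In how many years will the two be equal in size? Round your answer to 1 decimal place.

4870·e^(0.0231t) = 1560·e^(0.0609t)
4870/1560 = e^((0.0609 − 0.0231)t) → ln(3.12179) = 0.0378·t
t = 1.13841 / 0.0378

t ≈ 30.1 years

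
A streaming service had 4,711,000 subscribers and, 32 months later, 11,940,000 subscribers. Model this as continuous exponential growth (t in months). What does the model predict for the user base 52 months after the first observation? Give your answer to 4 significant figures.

r = ln(11940000/4711000) / 32 ≈ 0.029062 per month
P(52) = 4711000 · e^(0.029062·52) = 4711000 · 4.53235 ≈ 21351890.86

≈ 21,350,000 subscribers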